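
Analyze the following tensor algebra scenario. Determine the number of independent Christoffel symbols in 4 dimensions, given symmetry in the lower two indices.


Christoffel symbols Gamma^k_{ij} are symmetric in i,j, so there are d * d(d+1)/2 independent symbols.
d = 4
d(d+1)/2 = 4 * 5 / 2 = 10
Total = 4 * 10 = 40

40


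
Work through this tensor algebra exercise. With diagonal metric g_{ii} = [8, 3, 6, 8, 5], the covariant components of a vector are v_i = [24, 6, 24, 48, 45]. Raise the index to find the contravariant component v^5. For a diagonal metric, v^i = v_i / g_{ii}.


To raise an index with a diagonal metric: v^i = v_i / g_{ii}.
For index 5: v_5 = 45, g_{55} = 5
v^5 = 45 / 5 = 9

9


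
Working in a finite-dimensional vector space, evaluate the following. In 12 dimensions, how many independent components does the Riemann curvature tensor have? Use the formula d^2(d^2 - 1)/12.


The Riemann tensor in d dimensions has d^2(d^2 - 1)/12 independent components.
d = 12, so d^2 = 144
d^2 - 1 = 143
d^2(d^2 - 1) = 144 * 143 = 20592
Divide by 12: 20592 / 12 = 1716

1716


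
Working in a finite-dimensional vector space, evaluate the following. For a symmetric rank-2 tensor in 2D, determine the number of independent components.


A symmetric rank-2 tensor in d dimensions has d(d+1)/2 independent components.
d = 2
d(d+1)/2 = 2 * 3 / 2 = 6 / 2 = 3

3


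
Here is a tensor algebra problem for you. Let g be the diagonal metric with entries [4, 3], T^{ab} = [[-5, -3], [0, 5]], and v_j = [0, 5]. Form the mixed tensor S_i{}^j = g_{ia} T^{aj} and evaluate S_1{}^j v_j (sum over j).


Step 1: lower the first index. For a diagonal metric, g_{ia} T^{aj} = g_{ii} T^{ij} (no sum on i).
g_{11} = 4
S_1{}^1 = 4 * T^{11} = 4 * -5 = -20
S_1{}^2 = 4 * T^{12} = 4 * -3 = -12
Step 2: contract S_1{}^j with v_j.
S_1{}^1 * v_1 = -20 * 0 = 0
S_1{}^2 * v_2 = -12 * 5 = -60
Result = 0 + -60 = -60

-60


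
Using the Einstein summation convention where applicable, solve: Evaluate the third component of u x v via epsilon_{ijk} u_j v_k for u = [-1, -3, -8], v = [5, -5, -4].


(u x v)_3 = sum_{j,k} epsilon_{3jk} u_j v_k. Only permutations of (1,2,3) contribute; the two non-zero terms are:
eps_{312} u_1 v_2 = 1 * -1 * -5 = 5
eps_{321} u_2 v_1 = -1 * -3 * 5 = 15
(u x v)_3 = 20

20


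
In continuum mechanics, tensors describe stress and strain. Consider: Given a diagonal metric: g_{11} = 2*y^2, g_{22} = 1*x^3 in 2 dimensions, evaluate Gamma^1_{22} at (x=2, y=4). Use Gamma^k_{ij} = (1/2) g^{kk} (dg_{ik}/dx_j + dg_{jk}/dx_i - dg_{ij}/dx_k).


For a diagonal metric, Gamma^k_{ij} = (1/2) g^{kk} (dg_{ik}/dx_j + dg_{jk}/dx_i - dg_{ij}/dx_k).
The metric is diagonal, so g_{ab} = 0 for a != b.
At the given point: g_{11} = 32, g_{22} = 8
g^{11} = 1/32
dg_{21}/dx_2 = 0 (off-diagonal)
dg_{21}/dx_2 = 0 (off-diagonal)
dg_{22}/dx_1 = dg_{22}/dx_1 = 12
Numerator = 0 + 0 - 12 = -12
Gamma^1_{22} = -12 / (2 * 32) = -3/16

-3/16


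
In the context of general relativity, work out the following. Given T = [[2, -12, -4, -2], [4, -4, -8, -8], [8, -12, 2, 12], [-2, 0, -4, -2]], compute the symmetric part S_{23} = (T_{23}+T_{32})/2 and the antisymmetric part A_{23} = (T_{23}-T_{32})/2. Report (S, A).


T_{23} = -8
T_{32} = -12
S_{23} = (-8 + -12)/2 = -20/2 = -10
A_{23} = (-8 - -12)/2 = 4/2 = 2
Check: S + A = -10 + 2 = -8 = T_{23}.

(-10, 2)


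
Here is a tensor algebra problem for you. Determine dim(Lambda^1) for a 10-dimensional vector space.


The dimension of the space of p-forms on an n-dimensional space is C(n, p).
n = 10, p = 1
C(10, 1) = 10! / (1! * 9!) = 10

10


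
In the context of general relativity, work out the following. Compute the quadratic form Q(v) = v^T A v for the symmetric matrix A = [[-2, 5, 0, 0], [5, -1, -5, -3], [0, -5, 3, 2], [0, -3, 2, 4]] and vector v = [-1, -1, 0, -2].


First compute Av:
(Av)_1 = -2*-1 + 5*-1 + 0*0 + 0*-2 = -3
(Av)_2 = 5*-1 + -1*-1 + -5*0 + -3*-2 = 2
(Av)_3 = 0*-1 + -5*-1 + 3*0 + 2*-2 = 1
(Av)_4 = 0*-1 + -3*-1 + 2*0 + 4*-2 = -5
Av = [-3, 2, 1, -5]
Then v^T (Av) = -1*-3 + -1*2 + 0*1 + -2*-5
= 3 + -2 + 0 + 10 = 11

11


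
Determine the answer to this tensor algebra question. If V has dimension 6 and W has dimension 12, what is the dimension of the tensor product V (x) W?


The dimension of a tensor product is the product of dimensions.
dim(V) = 6, dim(W) = 12
dim(V (x) W) = 6 * 12 = 72

72


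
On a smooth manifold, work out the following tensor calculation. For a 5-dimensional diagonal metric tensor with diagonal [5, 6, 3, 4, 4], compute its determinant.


For a diagonal metric, the determinant is the product of diagonal entries.
Diagonal entries: 5, 6, 3, 4, 4
det(g) = 5 * 6 * 3 * 4 * 4 = 1440

1440


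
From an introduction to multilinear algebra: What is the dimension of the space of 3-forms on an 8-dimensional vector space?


The dimension of the space of p-forms on an n-dimensional space is C(n, p).
n = 8, p = 3
C(8, 3) = 8! / (3! * 5!) = 56

56


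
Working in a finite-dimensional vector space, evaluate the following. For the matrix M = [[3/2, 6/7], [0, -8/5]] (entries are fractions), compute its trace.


The trace is the sum of diagonal entries.
Diagonal: M[1,1] = 3/2, M[2,2] = -8/5
Tr(M) = 3/2 + -8/5
Computing step by step:
After adding M[1,1]: 3/2
After adding M[2,2]: -1/10
Tr(M) = -1/10

-1/10


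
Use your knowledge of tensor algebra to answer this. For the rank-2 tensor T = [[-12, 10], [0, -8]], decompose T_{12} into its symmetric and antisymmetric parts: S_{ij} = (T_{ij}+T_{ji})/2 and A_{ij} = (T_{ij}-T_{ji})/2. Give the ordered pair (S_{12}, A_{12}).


T_{12} = 10
T_{21} = 0
S_{12} = (10 + 0)/2 = 10/2 = 5
A_{12} = (10 - 0)/2 = 10/2 = 5
Check: S + A = 5 + 5 = 10 = T_{12}.

(5, 5)


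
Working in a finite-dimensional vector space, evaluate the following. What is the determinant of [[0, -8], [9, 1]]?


For a 2x2 matrix [[a, b], [c, d]], det = a*d - b*c.
a = 0, b = -8, c = 9, d = 1
a*d = 0 * 1 = 0
b*c = -8 * 9 = -72
det = 0 - -72 = 72

72


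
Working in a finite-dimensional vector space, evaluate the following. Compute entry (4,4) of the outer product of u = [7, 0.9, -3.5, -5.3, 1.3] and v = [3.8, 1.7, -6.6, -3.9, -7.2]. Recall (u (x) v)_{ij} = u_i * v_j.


The outer product entry T_{ij} = u_i * v_j.
We need i=4, j=4.
u_4 = -5.3, v_4 = -3.9
T_{4,4} = -5.3 * -3.9 = 20.67

20.67


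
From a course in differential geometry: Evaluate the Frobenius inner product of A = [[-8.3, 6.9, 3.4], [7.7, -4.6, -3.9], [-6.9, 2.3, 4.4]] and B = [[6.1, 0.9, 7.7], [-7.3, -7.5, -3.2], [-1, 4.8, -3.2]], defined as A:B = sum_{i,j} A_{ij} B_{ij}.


A:B = sum over all i,j of A_{ij} * B_{ij}.
Row 1: -8.3*6.1=-50.63, 6.9*0.9=6.21, 3.4*7.7=26.18 => row sum = -18.24
Row 2: 7.7*-7.3=-56.21, -4.6*-7.5=34.5, -3.9*-3.2=12.48 => row sum = -9.23
Row 3: -6.9*-1=6.9, 2.3*4.8=11.04, 4.4*-3.2=-14.08 => row sum = 3.86
Total = -18.24 + -9.23 + 3.86 = -23.61

-23.61


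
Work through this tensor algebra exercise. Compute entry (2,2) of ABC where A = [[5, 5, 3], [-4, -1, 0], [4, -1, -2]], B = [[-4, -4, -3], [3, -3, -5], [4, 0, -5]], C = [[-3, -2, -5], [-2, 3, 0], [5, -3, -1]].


(ABC)_{22} = sum_m (AB)_{2m} C_{m2}. First compute row 2 of AB.
(AB)_{21} = -4*-4 + -1*3 + 0*4 = 13
(AB)_{22} = -4*-4 + -1*-3 + 0*0 = 19
(AB)_{23} = -4*-3 + -1*-5 + 0*-5 = 17
Now contract with column 2 of C:
(AB)_{21} * C_{12} = 13 * -2 = -26
(AB)_{22} * C_{22} = 19 * 3 = 57
(AB)_{23} * C_{32} = 17 * -3 = -51
(ABC)_{22} = -26 + 57 + -51 = -20

-20


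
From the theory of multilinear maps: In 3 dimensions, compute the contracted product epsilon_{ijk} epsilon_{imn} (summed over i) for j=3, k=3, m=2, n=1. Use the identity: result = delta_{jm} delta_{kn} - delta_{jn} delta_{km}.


Using the identity: epsilon_{ijk} epsilon_{imn} = delta_{jm} delta_{kn} - delta_{jn} delta_{km}.
delta_{32} = 0
delta_{31} = 0
delta_{31} = 0
delta_{32} = 0
Result = 0 * 0 - 0 * 0 = 0 - 0 = 0

0


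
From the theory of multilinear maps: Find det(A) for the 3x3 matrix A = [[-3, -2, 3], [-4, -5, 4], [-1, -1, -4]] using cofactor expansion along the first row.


Expanding along the first row, det(A) = a11*M_11 - a12*M_12 + a13*M_13, where M_1j is the (1,j) minor.
Minor M_11 = -5*-4 - 4*-1 = 24
Minor M_12 = -4*-4 - 4*-1 = 20
Minor M_13 = -4*-1 - -5*-1 = -1
det = -3*(24) - -2*(20) + 3*(-1)
    = -72 - -40 + -3
    = -35

-35


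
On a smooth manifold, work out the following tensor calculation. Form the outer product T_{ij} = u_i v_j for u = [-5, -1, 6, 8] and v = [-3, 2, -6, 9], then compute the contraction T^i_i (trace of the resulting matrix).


The outer product gives T_{ij} = u_i v_j.
The trace (contraction) is Tr(T) = sum_i T_{ii} = sum_i u_i v_i.
Diagonal entries:
T_{11} = u_1 * v_1 = -5 * -3 = 15
T_{22} = u_2 * v_2 = -1 * 2 = -2
T_{33} = u_3 * v_3 = 6 * -6 = -36
T_{44} = u_4 * v_4 = 8 * 9 = 72
Tr(T) = 15 + -2 + -36 + 72 = 49

49


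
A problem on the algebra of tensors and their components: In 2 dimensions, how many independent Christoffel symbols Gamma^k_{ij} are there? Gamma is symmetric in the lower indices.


Christoffel symbols Gamma^k_{ij} are symmetric in i,j, so there are d * d(d+1)/2 independent symbols.
d = 2
d(d+1)/2 = 2 * 3 / 2 = 3
Total = 2 * 3 = 6

6


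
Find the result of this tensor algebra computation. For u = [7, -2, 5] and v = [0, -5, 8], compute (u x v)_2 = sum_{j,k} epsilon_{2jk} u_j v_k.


(u x v)_2 = sum_{j,k} epsilon_{2jk} u_j v_k. Only permutations of (1,2,3) contribute; the two non-zero terms are:
eps_{213} u_1 v_3 = -1 * 7 * 8 = -56
eps_{231} u_3 v_1 = 1 * 5 * 0 = 0
(u x v)_2 = -56

-56


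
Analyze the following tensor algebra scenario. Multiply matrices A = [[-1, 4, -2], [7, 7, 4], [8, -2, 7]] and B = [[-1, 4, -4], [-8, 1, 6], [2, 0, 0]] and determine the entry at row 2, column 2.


(AB)_{ij} = sum_k A_{ik} B_{kj}.
For i=2, j=2:
A_{21} * B_{12} = 7 * 4 = 28
A_{22} * B_{22} = 7 * 1 = 7
A_{23} * B_{32} = 4 * 0 = 0
Sum = 28 + 7 + 0 = 35

35


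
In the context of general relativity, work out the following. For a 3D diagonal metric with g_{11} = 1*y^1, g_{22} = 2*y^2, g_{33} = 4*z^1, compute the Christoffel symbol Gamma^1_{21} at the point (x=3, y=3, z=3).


For a diagonal metric, Gamma^k_{ij} = (1/2) g^{kk} (dg_{ik}/dx_j + dg_{jk}/dx_i - dg_{ij}/dx_k).
The metric is diagonal, so g_{ab} = 0 for a != b.
At the given point: g_{11} = 3, g_{22} = 18, g_{33} = 12
g^{11} = 1/3
dg_{21}/dx_1 = 0 (off-diagonal)
dg_{11}/dx_2 = dg_{11}/dx_2 = 1
dg_{21}/dx_1 = 0 (off-diagonal)
Numerator = 0 + 1 - 0 = 1
Gamma^1_{21} = 1 / (2 * 3) = 1/6

1/6


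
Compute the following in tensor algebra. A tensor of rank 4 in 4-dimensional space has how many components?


The number of components of a rank-r tensor in d dimensions is d^r.
Here d = 4 and r = 4.
4^4 = 256

256


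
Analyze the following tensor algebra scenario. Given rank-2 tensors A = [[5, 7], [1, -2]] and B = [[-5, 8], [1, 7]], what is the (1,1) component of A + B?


Tensor addition is component-wise: (A + B)_{ij} = A_{ij} + B_{ij}.
A_{11} = 5
B_{11} = -5
(A + B)_{11} = 5 + -5 = 0

0


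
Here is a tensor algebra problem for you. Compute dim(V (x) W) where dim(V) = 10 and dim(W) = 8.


The dimension of a tensor product is the product of dimensions.
dim(V) = 10, dim(W) = 8
dim(V (x) W) = 10 * 8 = 80

80


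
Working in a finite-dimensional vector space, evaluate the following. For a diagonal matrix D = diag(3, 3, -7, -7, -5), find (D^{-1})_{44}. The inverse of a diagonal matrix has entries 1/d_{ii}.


For a diagonal matrix, the inverse has entries (D^{-1})_{ii} = 1/d_{ii}.
The diagonal entries are: d_{11} = 3, d_{22} = 3, d_{33} = -7, d_{44} = -7, d_{55} = -5
We need (D^{-1})_{44} = 1/d_{44} = 1/-7 = -1/7

-1/7


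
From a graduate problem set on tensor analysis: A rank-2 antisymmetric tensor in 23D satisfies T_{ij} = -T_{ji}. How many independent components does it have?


An antisymmetric rank-2 tensor satisfies A_{ij} = -A_{ji}, so diagonal entries are zero.
The independent components are the upper-triangular entries: C(n, 2) = n(n-1)/2.
n = 23
C(23, 2) = 23 * 22 / 2 = 506 / 2 = 253

253


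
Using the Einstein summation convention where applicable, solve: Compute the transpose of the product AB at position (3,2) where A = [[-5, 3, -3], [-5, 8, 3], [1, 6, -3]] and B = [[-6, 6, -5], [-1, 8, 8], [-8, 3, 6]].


(AB)^T_{ij} = (AB)_{ji} = sum_k A_{jk} B_{ki}.
For i=3, j=2 we need (AB)_{23}:
A_{21} * B_{13} = -5 * -5 = 25
A_{22} * B_{23} = 8 * 8 = 64
A_{23} * B_{33} = 3 * 6 = 18
Sum = 25 + 64 + 18 = 107

107


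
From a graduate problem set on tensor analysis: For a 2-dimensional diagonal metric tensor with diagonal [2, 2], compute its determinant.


For a diagonal metric, the determinant is the product of diagonal entries.
Diagonal entries: 2, 2
det(g) = 2 * 2 = 4

4


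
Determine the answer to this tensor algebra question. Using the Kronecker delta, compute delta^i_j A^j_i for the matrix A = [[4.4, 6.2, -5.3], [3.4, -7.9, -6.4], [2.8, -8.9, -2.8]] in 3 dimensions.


The contraction (trace) of a rank-2 tensor is the sum of its diagonal elements.
Diagonal entries: A[1,1] = 4.4, A[2,2] = -7.9, A[3,3] = -2.8
Tr(A) = 4.4 + -7.9 + -2.8 = -6.3

-6.3


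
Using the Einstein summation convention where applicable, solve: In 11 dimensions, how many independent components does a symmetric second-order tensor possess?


A symmetric rank-2 tensor in d dimensions has d(d+1)/2 independent components.
d = 11
d(d+1)/2 = 11 * 12 / 2 = 132 / 2 = 66

66


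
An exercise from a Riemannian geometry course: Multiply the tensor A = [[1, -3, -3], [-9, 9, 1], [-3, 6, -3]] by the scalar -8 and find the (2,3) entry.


Scalar multiplication: (cA)_{ij} = c * A_{ij}.
c = -8
A_{23} = 1
(cA)_{23} = -8 * 1 = -8

-8


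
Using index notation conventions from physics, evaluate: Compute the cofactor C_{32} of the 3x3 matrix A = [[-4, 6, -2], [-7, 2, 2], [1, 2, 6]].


To find cofactor C_{32}, delete row 3 and column 2.
The resulting 2x2 submatrix is: [[-4, -2], [-7, 2]]
Minor M_{32} = -4*2 - -2*-7
  = -8 - 14 = -22
Sign = (-1)^(3+2) = (-1)^5 = -1
Cofactor C_{32} = -1 * -22 = 22

22


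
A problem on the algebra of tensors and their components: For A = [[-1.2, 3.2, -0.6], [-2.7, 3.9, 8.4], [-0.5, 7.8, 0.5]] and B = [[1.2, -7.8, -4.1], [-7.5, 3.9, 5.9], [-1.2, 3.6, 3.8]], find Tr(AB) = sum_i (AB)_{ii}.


Tr(AB) = sum_i (AB)_{ii} where (AB)_{ii} = sum_k A_{ik} B_{ki}.
(AB)_{11} = -1.2*1.2 + 3.2*-7.5 + -0.6*-1.2 = -24.72
(AB)_{22} = -2.7*-7.8 + 3.9*3.9 + 8.4*3.6 = 66.51
(AB)_{33} = -0.5*-4.1 + 7.8*5.9 + 0.5*3.8 = 49.97
Tr(AB) = -24.72 + 66.51 + 49.97 = 91.76

91.76


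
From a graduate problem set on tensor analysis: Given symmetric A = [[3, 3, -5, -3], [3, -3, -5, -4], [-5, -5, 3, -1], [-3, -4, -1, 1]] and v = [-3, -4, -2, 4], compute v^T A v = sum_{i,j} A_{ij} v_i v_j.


First compute Av:
(Av)_1 = 3*-3 + 3*-4 + -5*-2 + -3*4 = -23
(Av)_2 = 3*-3 + -3*-4 + -5*-2 + -4*4 = -3
(Av)_3 = -5*-3 + -5*-4 + 3*-2 + -1*4 = 25
(Av)_4 = -3*-3 + -4*-4 + -1*-2 + 1*4 = 31
Av = [-23, -3, 25, 31]
Then v^T (Av) = -3*-23 + -4*-3 + -2*25 + 4*31
= 69 + 12 + -50 + 124 = 155

155


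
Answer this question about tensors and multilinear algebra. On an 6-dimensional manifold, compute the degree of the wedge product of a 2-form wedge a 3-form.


The degree of a wedge product is the sum of the degrees of the individual forms.
Degrees: 2, 3
Total degree = 2 + 3 = 5

5


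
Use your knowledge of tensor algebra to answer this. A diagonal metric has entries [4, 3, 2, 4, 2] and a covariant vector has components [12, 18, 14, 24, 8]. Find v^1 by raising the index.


To raise an index with a diagonal metric: v^i = v_i / g_{ii}.
For index 1: v_1 = 12, g_{11} = 4
v^1 = 12 / 4 = 3

3


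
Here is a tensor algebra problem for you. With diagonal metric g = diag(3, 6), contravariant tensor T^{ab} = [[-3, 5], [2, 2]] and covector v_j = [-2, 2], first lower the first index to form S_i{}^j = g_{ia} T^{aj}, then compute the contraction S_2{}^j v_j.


Step 1: lower the first index. For a diagonal metric, g_{ia} T^{aj} = g_{ii} T^{ij} (no sum on i).
g_{22} = 6
S_2{}^1 = 6 * T^{21} = 6 * 2 = 12
S_2{}^2 = 6 * T^{22} = 6 * 2 = 12
Step 2: contract S_2{}^j with v_j.
S_2{}^1 * v_1 = 12 * -2 = -24
S_2{}^2 * v_2 = 12 * 2 = 24
Result = -24 + 24 = 0

0


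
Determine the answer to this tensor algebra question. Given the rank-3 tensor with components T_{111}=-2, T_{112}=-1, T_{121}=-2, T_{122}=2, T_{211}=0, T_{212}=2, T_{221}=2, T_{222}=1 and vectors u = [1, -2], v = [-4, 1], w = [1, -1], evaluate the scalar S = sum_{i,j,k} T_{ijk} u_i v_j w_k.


S = sum over i,j,k of T_{ijk} u_i v_j w_k. Expanding all 8 terms:
T_{111}*u_1*v_1*w_1 = -2*1*-4*1 = 8  (running total: 8)
T_{112}*u_1*v_1*w_2 = -1*1*-4*-1 = -4  (running total: 4)
T_{121}*u_1*v_2*w_1 = -2*1*1*1 = -2  (running total: 2)
T_{122}*u_1*v_2*w_2 = 2*1*1*-1 = -2  (running total: 0)
T_{211}*u_2*v_1*w_1 = 0*-2*-4*1 = 0  (running total: 0)
T_{212}*u_2*v_1*w_2 = 2*-2*-4*-1 = -16  (running total: -16)
T_{221}*u_2*v_2*w_1 = 2*-2*1*1 = -4  (running total: -20)
T_{222}*u_2*v_2*w_2 = 1*-2*1*-1 = 2  (running total: -18)
S = -18

-18


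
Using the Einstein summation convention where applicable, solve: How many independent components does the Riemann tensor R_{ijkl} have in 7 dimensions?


The Riemann tensor in d dimensions has d^2(d^2 - 1)/12 independent components.
d = 7, so d^2 = 49
d^2 - 1 = 48
d^2(d^2 - 1) = 49 * 48 = 2352
Divide by 12: 2352 / 12 = 196

196


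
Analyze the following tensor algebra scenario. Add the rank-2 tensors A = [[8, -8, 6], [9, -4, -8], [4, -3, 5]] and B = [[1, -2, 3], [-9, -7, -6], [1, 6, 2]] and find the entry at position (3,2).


Tensor addition is component-wise: (A + B)_{ij} = A_{ij} + B_{ij}.
A_{32} = -3
B_{32} = 6
(A + B)_{32} = -3 + 6 = 3

3


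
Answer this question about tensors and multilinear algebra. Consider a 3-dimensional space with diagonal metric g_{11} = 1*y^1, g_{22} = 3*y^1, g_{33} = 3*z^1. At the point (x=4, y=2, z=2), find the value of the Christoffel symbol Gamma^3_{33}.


For a diagonal metric, Gamma^k_{ij} = (1/2) g^{kk} (dg_{ik}/dx_j + dg_{jk}/dx_i - dg_{ij}/dx_k).
The metric is diagonal, so g_{ab} = 0 for a != b.
At the given point: g_{11} = 2, g_{22} = 6, g_{33} = 6
g^{33} = 1/6
dg_{33}/dx_3 = dg_{33}/dx_3 = 3
dg_{33}/dx_3 = dg_{33}/dx_3 = 3
dg_{33}/dx_3 = dg_{33}/dx_3 = 3
Numerator = 3 + 3 - 3 = 3
Gamma^3_{33} = 3 / (2 * 6) = 1/4

1/4


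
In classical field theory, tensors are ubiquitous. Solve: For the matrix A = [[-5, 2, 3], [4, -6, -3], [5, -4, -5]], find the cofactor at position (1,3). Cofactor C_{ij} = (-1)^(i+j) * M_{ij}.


To find cofactor C_{13}, delete row 1 and column 3.
The resulting 2x2 submatrix is: [[4, -6], [5, -4]]
Minor M_{13} = 4*-4 - -6*5
  = -16 - -30 = 14
Sign = (-1)^(1+3) = (-1)^4 = 1
Cofactor C_{13} = 1 * 14 = 14

14


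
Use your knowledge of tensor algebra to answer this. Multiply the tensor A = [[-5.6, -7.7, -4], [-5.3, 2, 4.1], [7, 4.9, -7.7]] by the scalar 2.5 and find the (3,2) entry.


Scalar multiplication: (cA)_{ij} = c * A_{ij}.
c = 2.5
A_{32} = 4.9
(cA)_{32} = 2.5 * 4.9 = 12.25

12.25


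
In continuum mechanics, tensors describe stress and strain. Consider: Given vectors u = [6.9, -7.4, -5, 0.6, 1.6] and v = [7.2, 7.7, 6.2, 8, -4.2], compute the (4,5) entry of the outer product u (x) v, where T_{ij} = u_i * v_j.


The outer product entry T_{ij} = u_i * v_j.
We need i=4, j=5.
u_4 = 0.6, v_5 = -4.2
T_{4,5} = 0.6 * -4.2 = -2.52

-2.52


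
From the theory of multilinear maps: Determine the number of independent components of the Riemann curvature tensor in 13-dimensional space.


The Riemann tensor in d dimensions has d^2(d^2 - 1)/12 independent components.
d = 13, so d^2 = 169
d^2 - 1 = 168
d^2(d^2 - 1) = 169 * 168 = 28392
Divide by 12: 28392 / 12 = 2366

2366


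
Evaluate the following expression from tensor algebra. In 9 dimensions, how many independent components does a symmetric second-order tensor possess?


A symmetric rank-2 tensor in d dimensions has d(d+1)/2 independent components.
d = 9
d(d+1)/2 = 9 * 10 / 2 = 90 / 2 = 45

45


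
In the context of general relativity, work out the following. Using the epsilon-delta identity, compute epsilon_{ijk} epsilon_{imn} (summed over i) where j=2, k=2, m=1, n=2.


Using the identity: epsilon_{ijk} epsilon_{imn} = delta_{jm} delta_{kn} - delta_{jn} delta_{km}.
delta_{21} = 0
delta_{22} = 1
delta_{22} = 1
delta_{21} = 0
Result = 0 * 1 - 1 * 0 = 0 - 0 = 0

0


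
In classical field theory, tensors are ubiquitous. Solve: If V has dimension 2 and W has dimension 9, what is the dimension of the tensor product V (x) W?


The dimension of a tensor product is the product of dimensions.
dim(V) = 2, dim(W) = 9
dim(V (x) W) = 2 * 9 = 18

18


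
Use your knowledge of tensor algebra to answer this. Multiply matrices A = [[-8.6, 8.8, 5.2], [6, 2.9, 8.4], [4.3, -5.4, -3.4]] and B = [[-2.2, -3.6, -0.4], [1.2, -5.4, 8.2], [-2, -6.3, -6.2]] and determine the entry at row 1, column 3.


(AB)_{ij} = sum_k A_{ik} B_{kj}.
For i=1, j=3:
A_{11} * B_{13} = -8.6 * -0.4 = 3.44
A_{12} * B_{23} = 8.8 * 8.2 = 72.16
A_{13} * B_{33} = 5.2 * -6.2 = -32.24
Sum = 3.44 + 72.16 + -32.24 = 43.36

43.36


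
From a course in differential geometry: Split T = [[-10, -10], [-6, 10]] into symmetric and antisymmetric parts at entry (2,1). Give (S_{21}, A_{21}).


T_{21} = -6
T_{12} = -10
S_{21} = (-6 + -10)/2 = -16/2 = -8
A_{21} = (-6 - -10)/2 = 4/2 = 2
Check: S + A = -8 + 2 = -6 = T_{21}.

(-8, 2)


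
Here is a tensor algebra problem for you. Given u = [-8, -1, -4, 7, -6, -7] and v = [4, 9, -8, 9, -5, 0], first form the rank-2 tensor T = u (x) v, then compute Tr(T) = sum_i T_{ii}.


The outer product gives T_{ij} = u_i v_j.
The trace (contraction) is Tr(T) = sum_i T_{ii} = sum_i u_i v_i.
Diagonal entries:
T_{11} = u_1 * v_1 = -8 * 4 = -32
T_{22} = u_2 * v_2 = -1 * 9 = -9
T_{33} = u_3 * v_3 = -4 * -8 = 32
T_{44} = u_4 * v_4 = 7 * 9 = 63
T_{55} = u_5 * v_5 = -6 * -5 = 30
T_{66} = u_6 * v_6 = -7 * 0 = 0
Tr(T) = -32 + -9 + 32 + 63 + 30 + 0 = 84

84


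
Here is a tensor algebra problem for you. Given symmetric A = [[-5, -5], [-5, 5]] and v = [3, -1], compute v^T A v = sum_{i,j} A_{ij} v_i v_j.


First compute Av:
(Av)_1 = -5*3 + -5*-1 = -10
(Av)_2 = -5*3 + 5*-1 = -20
Av = [-10, -20]
Then v^T (Av) = 3*-10 + -1*-20
= -30 + 20 = -10

-10


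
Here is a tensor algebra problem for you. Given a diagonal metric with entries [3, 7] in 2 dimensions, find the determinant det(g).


For a diagonal metric, the determinant is the product of diagonal entries.
Diagonal entries: 3, 7
det(g) = 3 * 7 = 21

21


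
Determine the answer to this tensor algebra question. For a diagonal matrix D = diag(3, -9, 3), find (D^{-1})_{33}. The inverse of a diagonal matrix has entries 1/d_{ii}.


For a diagonal matrix, the inverse has entries (D^{-1})_{ii} = 1/d_{ii}.
The diagonal entries are: d_{11} = 3, d_{22} = -9, d_{33} = 3
We need (D^{-1})_{33} = 1/d_{33} = 1/3 = 1/3

1/3


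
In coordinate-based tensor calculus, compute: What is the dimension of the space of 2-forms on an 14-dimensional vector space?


The dimension of the space of p-forms on an n-dimensional space is C(n, p).
n = 14, p = 2
C(14, 2) = 14! / (2! * 12!) = 91

91


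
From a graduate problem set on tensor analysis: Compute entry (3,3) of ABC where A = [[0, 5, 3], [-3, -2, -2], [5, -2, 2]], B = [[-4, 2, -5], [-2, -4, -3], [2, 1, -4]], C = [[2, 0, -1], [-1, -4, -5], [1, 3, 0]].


(ABC)_{33} = sum_m (AB)_{3m} C_{m3}. First compute row 3 of AB.
(AB)_{31} = 5*-4 + -2*-2 + 2*2 = -12
(AB)_{32} = 5*2 + -2*-4 + 2*1 = 20
(AB)_{33} = 5*-5 + -2*-3 + 2*-4 = -27
Now contract with column 3 of C:
(AB)_{31} * C_{13} = -12 * -1 = 12
(AB)_{32} * C_{23} = 20 * -5 = -100
(AB)_{33} * C_{33} = -27 * 0 = 0
(ABC)_{33} = 12 + -100 + 0 = -88

-88


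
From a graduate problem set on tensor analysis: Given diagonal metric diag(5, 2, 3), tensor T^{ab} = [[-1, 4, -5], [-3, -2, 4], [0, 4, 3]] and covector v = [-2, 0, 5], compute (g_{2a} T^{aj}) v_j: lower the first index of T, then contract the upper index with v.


Step 1: lower the first index. For a diagonal metric, g_{ia} T^{aj} = g_{ii} T^{ij} (no sum on i).
g_{22} = 2
S_2{}^1 = 2 * T^{21} = 2 * -3 = -6
S_2{}^2 = 2 * T^{22} = 2 * -2 = -4
S_2{}^3 = 2 * T^{23} = 2 * 4 = 8
Step 2: contract S_2{}^j with v_j.
S_2{}^1 * v_1 = -6 * -2 = 12
S_2{}^2 * v_2 = -4 * 0 = 0
S_2{}^3 * v_3 = 8 * 5 = 40
Result = 12 + 0 + 40 = 52

52


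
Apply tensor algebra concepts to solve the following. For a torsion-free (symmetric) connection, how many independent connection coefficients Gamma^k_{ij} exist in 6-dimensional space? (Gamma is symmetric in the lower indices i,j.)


Christoffel symbols Gamma^k_{ij} are symmetric in i,j, so there are d * d(d+1)/2 independent symbols.
d = 6
d(d+1)/2 = 6 * 7 / 2 = 21
Total = 6 * 21 = 126

126


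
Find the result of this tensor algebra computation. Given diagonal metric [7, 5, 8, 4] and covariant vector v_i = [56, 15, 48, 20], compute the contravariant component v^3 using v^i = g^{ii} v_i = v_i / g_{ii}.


To raise an index with a diagonal metric: v^i = v_i / g_{ii}.
For index 3: v_3 = 48, g_{33} = 8
v^3 = 48 / 8 = 6

6


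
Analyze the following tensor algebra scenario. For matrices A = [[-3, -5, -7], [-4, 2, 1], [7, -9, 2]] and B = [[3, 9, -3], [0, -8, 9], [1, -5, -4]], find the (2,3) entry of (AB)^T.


(AB)^T_{ij} = (AB)_{ji} = sum_k A_{jk} B_{ki}.
For i=2, j=3 we need (AB)_{32}:
A_{31} * B_{12} = 7 * 9 = 63
A_{32} * B_{22} = -9 * -8 = 72
A_{33} * B_{32} = 2 * -5 = -10
Sum = 63 + 72 + -10 = 125

125


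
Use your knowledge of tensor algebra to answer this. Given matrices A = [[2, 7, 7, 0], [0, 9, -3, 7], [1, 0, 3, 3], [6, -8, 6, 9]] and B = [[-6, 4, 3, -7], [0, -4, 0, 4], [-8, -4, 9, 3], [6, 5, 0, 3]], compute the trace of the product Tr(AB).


Tr(AB) = sum_i (AB)_{ii} where (AB)_{ii} = sum_k A_{ik} B_{ki}.
(AB)_{11} = 2*-6 + 7*0 + 7*-8 + 0*6 = -68
(AB)_{22} = 0*4 + 9*-4 + -3*-4 + 7*5 = 11
(AB)_{33} = 1*3 + 0*0 + 3*9 + 3*0 = 30
(AB)_{44} = 6*-7 + -8*4 + 6*3 + 9*3 = -29
Tr(AB) = -68 + 11 + 30 + -29 = -56

-56


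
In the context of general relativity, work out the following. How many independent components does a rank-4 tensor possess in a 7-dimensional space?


The number of components of a rank-r tensor in d dimensions is d^r.
Here d = 7 and r = 4.
7^4 = 2401

2401


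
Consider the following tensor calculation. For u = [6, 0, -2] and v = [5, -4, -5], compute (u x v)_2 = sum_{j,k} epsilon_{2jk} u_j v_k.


(u x v)_2 = sum_{j,k} epsilon_{2jk} u_j v_k. Only permutations of (1,2,3) contribute; the two non-zero terms are:
eps_{213} u_1 v_3 = -1 * 6 * -5 = 30
eps_{231} u_3 v_1 = 1 * -2 * 5 = -10
(u x v)_2 = 20

20


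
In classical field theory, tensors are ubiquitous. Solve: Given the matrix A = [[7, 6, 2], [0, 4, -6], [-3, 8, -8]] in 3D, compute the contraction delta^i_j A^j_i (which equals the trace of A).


The contraction (trace) of a rank-2 tensor is the sum of its diagonal elements.
Diagonal entries: A[1,1] = 7, A[2,2] = 4, A[3,3] = -8
Tr(A) = 7 + 4 + -8 = 3

3


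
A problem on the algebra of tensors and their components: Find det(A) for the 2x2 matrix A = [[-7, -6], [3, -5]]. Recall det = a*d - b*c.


For a 2x2 matrix [[a, b], [c, d]], det = a*d - b*c.
a = -7, b = -6, c = 3, d = -5
a*d = -7 * -5 = 35
b*c = -6 * 3 = -18
det = 35 - -18 = 53

53


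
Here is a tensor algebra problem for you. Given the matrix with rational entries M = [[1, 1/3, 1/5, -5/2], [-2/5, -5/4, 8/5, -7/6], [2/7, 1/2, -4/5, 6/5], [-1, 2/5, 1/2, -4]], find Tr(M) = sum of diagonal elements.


The trace is the sum of diagonal entries.
Diagonal: M[1,1] = 1, M[2,2] = -5/4, M[3,3] = -4/5, M[4,4] = -4
Tr(M) = 1 + -5/4 + -4/5 + -4
Computing step by step:
After adding M[1,1]: 1
After adding M[2,2]: -1/4
After adding M[3,3]: -21/20
After adding M[4,4]: -101/20
Tr(M) = -101/20

-101/20


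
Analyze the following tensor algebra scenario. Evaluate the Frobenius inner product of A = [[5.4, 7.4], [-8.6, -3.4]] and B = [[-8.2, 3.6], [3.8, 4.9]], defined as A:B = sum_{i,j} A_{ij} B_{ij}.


A:B = sum over all i,j of A_{ij} * B_{ij}.
Row 1: 5.4*-8.2=-44.28, 7.4*3.6=26.64 => row sum = -17.64
Row 2: -8.6*3.8=-32.68, -3.4*4.9=-16.66 => row sum = -49.34
Total = -17.64 + -49.34 = -66.98

-66.98


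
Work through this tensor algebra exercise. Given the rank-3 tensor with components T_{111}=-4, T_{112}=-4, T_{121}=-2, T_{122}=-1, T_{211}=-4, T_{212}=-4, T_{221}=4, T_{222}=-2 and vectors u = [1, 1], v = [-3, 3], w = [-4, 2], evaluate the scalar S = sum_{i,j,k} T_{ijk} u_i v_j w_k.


S = sum over i,j,k of T_{ijk} u_i v_j w_k. Expanding all 8 terms:
T_{111}*u_1*v_1*w_1 = -4*1*-3*-4 = -48  (running total: -48)
T_{112}*u_1*v_1*w_2 = -4*1*-3*2 = 24  (running total: -24)
T_{121}*u_1*v_2*w_1 = -2*1*3*-4 = 24  (running total: 0)
T_{122}*u_1*v_2*w_2 = -1*1*3*2 = -6  (running total: -6)
T_{211}*u_2*v_1*w_1 = -4*1*-3*-4 = -48  (running total: -54)
T_{212}*u_2*v_1*w_2 = -4*1*-3*2 = 24  (running total: -30)
T_{221}*u_2*v_2*w_1 = 4*1*3*-4 = -48  (running total: -78)
T_{222}*u_2*v_2*w_2 = -2*1*3*2 = -12  (running total: -90)
S = -90

-90


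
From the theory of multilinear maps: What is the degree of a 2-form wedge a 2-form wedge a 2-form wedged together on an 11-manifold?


The degree of a wedge product is the sum of the degrees of the individual forms.
Degrees: 2, 2, 2
Total degree = 2 + 2 + 2 = 6

6


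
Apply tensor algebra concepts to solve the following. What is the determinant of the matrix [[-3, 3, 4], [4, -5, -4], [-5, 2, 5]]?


Expanding along the first row, det(A) = a11*M_11 - a12*M_12 + a13*M_13, where M_1j is the (1,j) minor.
Minor M_11 = -5*5 - -4*2 = -17
Minor M_12 = 4*5 - -4*-5 = 0
Minor M_13 = 4*2 - -5*-5 = -17
det = -3*(-17) - 3*(0) + 4*(-17)
    = 51 - 0 + -68
    = -17

-17


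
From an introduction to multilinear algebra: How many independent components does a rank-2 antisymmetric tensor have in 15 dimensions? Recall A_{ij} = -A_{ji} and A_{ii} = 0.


An antisymmetric rank-2 tensor satisfies A_{ij} = -A_{ji}, so diagonal entries are zero.
The independent components are the upper-triangular entries: C(n, 2) = n(n-1)/2.
n = 15
C(15, 2) = 15 * 14 / 2 = 210 / 2 = 105

105


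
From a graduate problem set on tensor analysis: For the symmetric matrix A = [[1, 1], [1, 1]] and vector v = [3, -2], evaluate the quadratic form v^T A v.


First compute Av:
(Av)_1 = 1*3 + 1*-2 = 1
(Av)_2 = 1*3 + 1*-2 = 1
Av = [1, 1]
Then v^T (Av) = 3*1 + -2*1
= 3 + -2 = 1

1


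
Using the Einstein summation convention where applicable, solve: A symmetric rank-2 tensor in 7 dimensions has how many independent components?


A symmetric rank-2 tensor in d dimensions has d(d+1)/2 independent components.
d = 7
d(d+1)/2 = 7 * 8 / 2 = 56 / 2 = 28

28


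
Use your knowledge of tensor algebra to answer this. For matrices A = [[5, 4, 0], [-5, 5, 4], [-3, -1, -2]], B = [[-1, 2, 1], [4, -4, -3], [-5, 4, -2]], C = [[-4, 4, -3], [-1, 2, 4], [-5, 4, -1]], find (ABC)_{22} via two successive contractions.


(ABC)_{22} = sum_m (AB)_{2m} C_{m2}. First compute row 2 of AB.
(AB)_{21} = -5*-1 + 5*4 + 4*-5 = 5
(AB)_{22} = -5*2 + 5*-4 + 4*4 = -14
(AB)_{23} = -5*1 + 5*-3 + 4*-2 = -28
Now contract with column 2 of C:
(AB)_{21} * C_{12} = 5 * 4 = 20
(AB)_{22} * C_{22} = -14 * 2 = -28
(AB)_{23} * C_{32} = -28 * 4 = -112
(ABC)_{22} = 20 + -28 + -112 = -120

-120


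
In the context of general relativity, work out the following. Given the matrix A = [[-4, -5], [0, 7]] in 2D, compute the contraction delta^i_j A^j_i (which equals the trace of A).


The contraction (trace) of a rank-2 tensor is the sum of its diagonal elements.
Diagonal entries: A[1,1] = -4, A[2,2] = 7
Tr(A) = -4 + 7 = 3

3


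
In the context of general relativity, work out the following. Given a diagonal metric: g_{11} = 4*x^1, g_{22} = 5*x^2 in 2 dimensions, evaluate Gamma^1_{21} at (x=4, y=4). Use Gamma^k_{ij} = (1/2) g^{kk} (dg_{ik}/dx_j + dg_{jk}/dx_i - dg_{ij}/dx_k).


For a diagonal metric, Gamma^k_{ij} = (1/2) g^{kk} (dg_{ik}/dx_j + dg_{jk}/dx_i - dg_{ij}/dx_k).
The metric is diagonal, so g_{ab} = 0 for a != b.
At the given point: g_{11} = 16, g_{22} = 80
g^{11} = 1/16
dg_{21}/dx_1 = 0 (off-diagonal)
dg_{11}/dx_2 = dg_{11}/dx_2 = 0
dg_{21}/dx_1 = 0 (off-diagonal)
Numerator = 0 + 0 - 0 = 0
Gamma^1_{21} = 0 / (2 * 16) = 0

0


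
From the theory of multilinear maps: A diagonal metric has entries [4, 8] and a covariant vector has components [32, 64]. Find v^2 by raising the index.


To raise an index with a diagonal metric: v^i = v_i / g_{ii}.
For index 2: v_2 = 64, g_{22} = 8
v^2 = 64 / 8 = 8

8


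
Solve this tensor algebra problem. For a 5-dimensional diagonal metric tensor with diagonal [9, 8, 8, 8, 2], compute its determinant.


For a diagonal metric, the determinant is the product of diagonal entries.
Diagonal entries: 9, 8, 8, 8, 2
det(g) = 9 * 8 * 8 * 8 * 2 = 9216

9216


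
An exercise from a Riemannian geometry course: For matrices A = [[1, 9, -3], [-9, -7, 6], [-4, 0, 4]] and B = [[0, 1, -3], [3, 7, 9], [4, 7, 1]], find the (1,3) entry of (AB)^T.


(AB)^T_{ij} = (AB)_{ji} = sum_k A_{jk} B_{ki}.
For i=1, j=3 we need (AB)_{31}:
A_{31} * B_{11} = -4 * 0 = 0
A_{32} * B_{21} = 0 * 3 = 0
A_{33} * B_{31} = 4 * 4 = 16
Sum = 0 + 0 + 16 = 16

16


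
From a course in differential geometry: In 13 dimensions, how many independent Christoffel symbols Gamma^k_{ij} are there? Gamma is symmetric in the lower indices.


Christoffel symbols Gamma^k_{ij} are symmetric in i,j, so there are d * d(d+1)/2 independent symbols.
d = 13
d(d+1)/2 = 13 * 14 / 2 = 91
Total = 13 * 91 = 1183

1183


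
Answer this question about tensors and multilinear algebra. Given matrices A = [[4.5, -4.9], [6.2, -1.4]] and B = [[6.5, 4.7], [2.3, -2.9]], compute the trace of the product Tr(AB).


Tr(AB) = sum_i (AB)_{ii} where (AB)_{ii} = sum_k A_{ik} B_{ki}.
(AB)_{11} = 4.5*6.5 + -4.9*2.3 = 17.98
(AB)_{22} = 6.2*4.7 + -1.4*-2.9 = 33.2
Tr(AB) = 17.98 + 33.2 = 51.18

51.18


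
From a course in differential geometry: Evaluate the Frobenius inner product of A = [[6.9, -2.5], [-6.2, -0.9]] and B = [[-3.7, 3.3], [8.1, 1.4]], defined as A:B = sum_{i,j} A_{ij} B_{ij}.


A:B = sum over all i,j of A_{ij} * B_{ij}.
Row 1: 6.9*-3.7=-25.53, -2.5*3.3=-8.25 => row sum = -33.78
Row 2: -6.2*8.1=-50.22, -0.9*1.4=-1.26 => row sum = -51.48
Total = -33.78 + -51.48 = -85.26

-85.26


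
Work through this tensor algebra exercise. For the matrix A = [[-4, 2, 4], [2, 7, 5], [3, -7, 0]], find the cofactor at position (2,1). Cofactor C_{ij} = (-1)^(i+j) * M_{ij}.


To find cofactor C_{21}, delete row 2 and column 1.
The resulting 2x2 submatrix is: [[2, 4], [-7, 0]]
Minor M_{21} = 2*0 - 4*-7
  = 0 - -28 = 28
Sign = (-1)^(2+1) = (-1)^3 = -1
Cofactor C_{21} = -1 * 28 = -28

-28


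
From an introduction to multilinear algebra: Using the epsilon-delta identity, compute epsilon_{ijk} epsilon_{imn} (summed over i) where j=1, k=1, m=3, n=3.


Using the identity: epsilon_{ijk} epsilon_{imn} = delta_{jm} delta_{kn} - delta_{jn} delta_{km}.
delta_{13} = 0
delta_{13} = 0
delta_{13} = 0
delta_{13} = 0
Result = 0 * 0 - 0 * 0 = 0 - 0 = 0

0


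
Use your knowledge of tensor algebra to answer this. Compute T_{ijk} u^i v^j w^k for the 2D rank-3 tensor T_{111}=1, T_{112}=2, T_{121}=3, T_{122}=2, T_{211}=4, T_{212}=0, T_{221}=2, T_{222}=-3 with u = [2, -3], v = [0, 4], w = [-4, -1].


S = sum over i,j,k of T_{ijk} u_i v_j w_k. Expanding all 8 terms:
T_{111}*u_1*v_1*w_1 = 1*2*0*-4 = 0  (running total: 0)
T_{112}*u_1*v_1*w_2 = 2*2*0*-1 = 0  (running total: 0)
T_{121}*u_1*v_2*w_1 = 3*2*4*-4 = -96  (running total: -96)
T_{122}*u_1*v_2*w_2 = 2*2*4*-1 = -16  (running total: -112)
T_{211}*u_2*v_1*w_1 = 4*-3*0*-4 = 0  (running total: -112)
T_{212}*u_2*v_1*w_2 = 0*-3*0*-1 = 0  (running total: -112)
T_{221}*u_2*v_2*w_1 = 2*-3*4*-4 = 96  (running total: -16)
T_{222}*u_2*v_2*w_2 = -3*-3*4*-1 = -36  (running total: -52)
S = -52

-52


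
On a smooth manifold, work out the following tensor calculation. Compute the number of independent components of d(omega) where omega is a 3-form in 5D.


The exterior derivative of a p-form is a (p+1)-form.
Its number of independent components is C(n, p+1).
n = 5, p+1 = 4
C(5, 4) = 5

5


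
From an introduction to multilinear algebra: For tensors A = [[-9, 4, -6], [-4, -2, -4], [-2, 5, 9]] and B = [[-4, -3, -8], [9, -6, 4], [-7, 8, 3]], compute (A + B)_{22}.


Tensor addition is component-wise: (A + B)_{ij} = A_{ij} + B_{ij}.
A_{22} = -2
B_{22} = -6
(A + B)_{22} = -2 + -6 = -8

-8


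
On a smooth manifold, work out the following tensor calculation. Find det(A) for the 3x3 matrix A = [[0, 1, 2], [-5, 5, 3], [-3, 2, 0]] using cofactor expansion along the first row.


Expanding along the first row, det(A) = a11*M_11 - a12*M_12 + a13*M_13, where M_1j is the (1,j) minor.
Minor M_11 = 5*0 - 3*2 = -6
Minor M_12 = -5*0 - 3*-3 = 9
Minor M_13 = -5*2 - 5*-3 = 5
det = 0*(-6) - 1*(9) + 2*(5)
    = 0 - 9 + 10
    = 1

1


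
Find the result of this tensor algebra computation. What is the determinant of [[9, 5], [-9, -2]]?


For a 2x2 matrix [[a, b], [c, d]], det = a*d - b*c.
a = 9, b = 5, c = -9, d = -2
a*d = 9 * -2 = -18
b*c = 5 * -9 = -45
det = -18 - -45 = 27

27


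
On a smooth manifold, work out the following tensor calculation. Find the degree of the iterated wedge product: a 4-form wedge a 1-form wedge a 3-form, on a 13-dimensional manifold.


The degree of a wedge product is the sum of the degrees of the individual forms.
Degrees: 4, 1, 3
Total degree = 4 + 1 + 3 = 8

8


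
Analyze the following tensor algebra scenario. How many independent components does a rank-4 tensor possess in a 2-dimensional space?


The number of components of a rank-r tensor in d dimensions is d^r.
Here d = 2 and r = 4.
2^4 = 16

16


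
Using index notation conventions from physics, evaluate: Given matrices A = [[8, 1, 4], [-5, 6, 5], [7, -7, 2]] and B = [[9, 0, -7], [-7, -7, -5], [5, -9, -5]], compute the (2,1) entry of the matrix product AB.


(AB)_{ij} = sum_k A_{ik} B_{kj}.
For i=2, j=1:
A_{21} * B_{11} = -5 * 9 = -45
A_{22} * B_{21} = 6 * -7 = -42
A_{23} * B_{31} = 5 * 5 = 25
Sum = -45 + -42 + 25 = -62

-62


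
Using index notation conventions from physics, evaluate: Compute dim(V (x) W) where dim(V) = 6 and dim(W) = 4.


The dimension of a tensor product is the product of dimensions.
dim(V) = 6, dim(W) = 4
dim(V (x) W) = 6 * 4 = 24

24


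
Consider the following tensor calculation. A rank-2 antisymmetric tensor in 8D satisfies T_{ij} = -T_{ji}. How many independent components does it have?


An antisymmetric rank-2 tensor satisfies A_{ij} = -A_{ji}, so diagonal entries are zero.
The independent components are the upper-triangular entries: C(n, 2) = n(n-1)/2.
n = 8
C(8, 2) = 8 * 7 / 2 = 56 / 2 = 28

28


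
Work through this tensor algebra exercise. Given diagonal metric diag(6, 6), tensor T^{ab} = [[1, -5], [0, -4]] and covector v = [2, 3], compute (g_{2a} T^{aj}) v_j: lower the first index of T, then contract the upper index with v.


Step 1: lower the first index. For a diagonal metric, g_{ia} T^{aj} = g_{ii} T^{ij} (no sum on i).
g_{22} = 6
S_2{}^1 = 6 * T^{21} = 6 * 0 = 0
S_2{}^2 = 6 * T^{22} = 6 * -4 = -24
Step 2: contract S_2{}^j with v_j.
S_2{}^1 * v_1 = 0 * 2 = 0
S_2{}^2 * v_2 = -24 * 3 = -72
Result = 0 + -72 = -72

-72


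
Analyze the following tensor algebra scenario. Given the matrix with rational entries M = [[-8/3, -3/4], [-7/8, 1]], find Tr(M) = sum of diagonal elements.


The trace is the sum of diagonal entries.
Diagonal: M[1,1] = -8/3, M[2,2] = 1
Tr(M) = -8/3 + 1
Computing step by step:
After adding M[1,1]: -8/3
After adding M[2,2]: -5/3
Tr(M) = -5/3

-5/3


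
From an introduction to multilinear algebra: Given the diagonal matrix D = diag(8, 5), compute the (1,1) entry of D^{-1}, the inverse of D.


For a diagonal matrix, the inverse has entries (D^{-1})_{ii} = 1/d_{ii}.
The diagonal entries are: d_{11} = 8, d_{22} = 5
We need (D^{-1})_{11} = 1/d_{11} = 1/8 = 1/8

1/8
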